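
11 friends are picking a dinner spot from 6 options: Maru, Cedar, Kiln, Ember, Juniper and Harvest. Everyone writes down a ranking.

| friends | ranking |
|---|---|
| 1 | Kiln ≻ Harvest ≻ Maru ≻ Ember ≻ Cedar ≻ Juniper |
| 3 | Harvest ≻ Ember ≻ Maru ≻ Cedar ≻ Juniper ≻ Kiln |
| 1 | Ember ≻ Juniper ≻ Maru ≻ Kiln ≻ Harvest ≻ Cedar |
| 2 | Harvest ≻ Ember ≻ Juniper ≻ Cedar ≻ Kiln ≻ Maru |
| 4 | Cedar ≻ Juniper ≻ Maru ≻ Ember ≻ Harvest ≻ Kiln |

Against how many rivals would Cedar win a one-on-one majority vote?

Cedar against each rival (11 friends):
Cedar vs Maru: 2+4 = 6 for Cedar, 5 for Maru — Cedar by 6–5.
Cedar vs Kiln: Cedar, 9–2.
Cedar–Ember: Ember 7–4.
Cedar vs Juniper: Cedar is ranked higher on 1+3+4 = 8 ballots, Juniper on 3. Cedar wins 8–3.
Cedar vs Harvest: Harvest, 7–4.
Cedar beats Maru, Kiln, Juniper; loses to Ember, Harvest — 3 pairwise wins.

3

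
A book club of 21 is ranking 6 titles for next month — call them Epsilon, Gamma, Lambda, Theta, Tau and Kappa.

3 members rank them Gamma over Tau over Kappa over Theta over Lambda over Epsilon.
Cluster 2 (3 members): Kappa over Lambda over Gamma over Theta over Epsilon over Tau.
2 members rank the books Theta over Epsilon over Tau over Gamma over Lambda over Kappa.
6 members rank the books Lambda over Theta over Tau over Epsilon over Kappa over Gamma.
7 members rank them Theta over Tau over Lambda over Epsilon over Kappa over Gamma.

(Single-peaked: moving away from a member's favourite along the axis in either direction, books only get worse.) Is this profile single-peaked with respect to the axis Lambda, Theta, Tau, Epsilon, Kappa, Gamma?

no

Axis positions: Lambda=1, Theta=2, Tau=3, Epsilon=4, Kappa=5, Gamma=6.
Cluster 1: ranking walks positions 6-3-5-2-1-4; Tau is ranked above Kappa even though Kappa lies between Tau and the peak Gamma on the axis — preferences dip and rise again. Not single-peaked.
Cluster 2: ranking walks positions 5-1-6-2-4-3; Lambda is ranked above Epsilon even though Epsilon lies between Lambda and the peak Kappa on the axis — preferences dip and rise again. Not single-peaked.
Cluster 3: ranking walks positions 2-4-3-6-1-5; Epsilon is ranked above Tau even though Tau lies between Epsilon and the peak Theta on the axis — preferences dip and rise again. Not single-peaked.
Cluster 4 (peak Lambda at position 1): ranking walks positions 1-2-3-4-5-6, expanding outward from the peak — single-peaked.
Cluster 5 (peak Theta at position 2): ranking walks positions 2-3-1-4-5-6, expanding outward from the peak — single-peaked.
Cluster 1 violates single-peakedness, so the profile is not single-peaked on this axis.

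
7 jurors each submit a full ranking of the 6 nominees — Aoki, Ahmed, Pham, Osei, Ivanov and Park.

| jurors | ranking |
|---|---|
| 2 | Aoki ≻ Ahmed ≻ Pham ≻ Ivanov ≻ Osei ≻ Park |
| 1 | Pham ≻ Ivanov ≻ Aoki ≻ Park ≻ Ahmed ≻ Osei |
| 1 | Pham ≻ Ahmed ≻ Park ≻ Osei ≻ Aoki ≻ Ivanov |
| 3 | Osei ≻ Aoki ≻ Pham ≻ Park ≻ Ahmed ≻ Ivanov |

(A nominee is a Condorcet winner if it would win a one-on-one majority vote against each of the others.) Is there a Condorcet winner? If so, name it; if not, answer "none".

Head-to-head results (7 jurors):
Aoki vs Ahmed: Aoki wins 6–1.
Aoki–Pham: Aoki 5–2.
Aoki vs Osei: 3 to 4, Osei.
Aoki vs Ivanov: Aoki preferred on 2+1+3 = 6 ballots; Aoki wins 6–1.
Aoki vs Park: Aoki wins 6–1.
Ahmed vs Pham: Pham, 5–2.
Ahmed vs Osei: 2+1+1 = 4 for Ahmed, 3 for Osei — Ahmed by 4–3.
Ahmed vs Ivanov: Ahmed preferred on 2+1+3 = 6 ballots; Ahmed wins 6–1.
Ahmed vs Park: Park wins 4–3.
Pham–Osei: Pham 4–3.
Pham–Ivanov: Pham 7–0.
Pham vs Park: Pham is ranked higher on 2+1+1+3 = 7 ballots, Park on 0. Pham wins 7–0.
Osei vs Ivanov: Osei, 4–3.
Osei–Park: Osei 5–2.
Ivanov vs Park: 3 to 4, Park.
Each nominee drops at least one matchup (Aoki loses to Osei; Ahmed loses to Aoki; Pham loses to Aoki; Osei loses to Ahmed; Ivanov loses to Aoki; Park loses to Aoki); the cycle Aoki beats Ahmed beats Osei beats Aoki rules out a Condorcet winner.

none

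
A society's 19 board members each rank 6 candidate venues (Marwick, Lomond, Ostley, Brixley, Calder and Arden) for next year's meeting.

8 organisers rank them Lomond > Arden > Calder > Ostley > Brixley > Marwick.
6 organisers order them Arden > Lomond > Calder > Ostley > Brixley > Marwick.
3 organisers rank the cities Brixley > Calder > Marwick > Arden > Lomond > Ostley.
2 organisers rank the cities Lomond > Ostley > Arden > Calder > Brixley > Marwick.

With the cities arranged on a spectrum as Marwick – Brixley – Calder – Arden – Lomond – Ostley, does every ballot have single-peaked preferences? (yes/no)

yes

Axis positions: Marwick=1, Brixley=2, Calder=3, Arden=4, Lomond=5, Ostley=6.
Bloc 1 (peak Lomond at position 5): ranking walks positions 5-4-3-6-2-1, expanding outward from the peak — single-peaked.
Bloc 2 (peak Arden at position 4): ranking walks positions 4-5-3-6-2-1, expanding outward from the peak — single-peaked.
Bloc 3 (peak Brixley at position 2): ranking walks positions 2-3-1-4-5-6, expanding outward from the peak — single-peaked.
Bloc 4 (peak Lomond at position 5): ranking walks positions 5-6-4-3-2-1, expanding outward from the peak — single-peaked.
Every ranking is single-peaked on this axis.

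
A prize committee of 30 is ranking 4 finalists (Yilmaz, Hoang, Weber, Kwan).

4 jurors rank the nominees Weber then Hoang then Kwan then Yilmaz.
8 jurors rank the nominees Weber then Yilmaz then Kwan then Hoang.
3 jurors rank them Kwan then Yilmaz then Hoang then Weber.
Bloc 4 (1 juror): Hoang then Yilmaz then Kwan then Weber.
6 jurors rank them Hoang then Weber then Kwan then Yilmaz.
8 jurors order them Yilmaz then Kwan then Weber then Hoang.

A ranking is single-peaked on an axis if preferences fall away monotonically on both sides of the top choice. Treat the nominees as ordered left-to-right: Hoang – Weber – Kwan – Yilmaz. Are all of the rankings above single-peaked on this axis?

Axis positions: Hoang=1, Weber=2, Kwan=3, Yilmaz=4.
Bloc 1 (peak Weber at position 2): ranking walks positions 2-1-3-4, expanding outward from the peak — single-peaked.
Bloc 2: ranking walks positions 2-4-3-1; Yilmaz is ranked above Kwan even though Kwan lies between Yilmaz and the peak Weber on the axis — preferences dip and rise again. Not single-peaked.
Bloc 3: ranking walks positions 3-4-1-2; Hoang is ranked above Weber even though Weber lies between Hoang and the peak Kwan on the axis — preferences dip and rise again. Not single-peaked.
Bloc 4: ranking walks positions 1-4-3-2; Yilmaz is ranked above Weber even though Weber lies between Yilmaz and the peak Hoang on the axis — preferences dip and rise again. Not single-peaked.
Bloc 5 (peak Hoang at position 1): ranking walks positions 1-2-3-4, expanding outward from the peak — single-peaked.
Bloc 6 (peak Yilmaz at position 4): ranking walks positions 4-3-2-1, expanding outward from the peak — single-peaked.
Bloc 2 violates single-peakedness, so the profile is not single-peaked on this axis.

no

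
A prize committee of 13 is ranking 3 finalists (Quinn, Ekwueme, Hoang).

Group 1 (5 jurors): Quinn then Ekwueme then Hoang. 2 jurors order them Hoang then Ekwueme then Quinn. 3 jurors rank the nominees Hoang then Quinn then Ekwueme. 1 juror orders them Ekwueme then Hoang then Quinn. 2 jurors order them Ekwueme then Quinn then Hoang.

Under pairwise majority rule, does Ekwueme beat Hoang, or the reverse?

Ballots ranking Ekwueme above Hoang: 5 + 1 + 2 = 8.
Ballots ranking Hoang above Ekwueme: 13 − 8 = 5.
Ekwueme wins the head-to-head 8–5.

Ekwueme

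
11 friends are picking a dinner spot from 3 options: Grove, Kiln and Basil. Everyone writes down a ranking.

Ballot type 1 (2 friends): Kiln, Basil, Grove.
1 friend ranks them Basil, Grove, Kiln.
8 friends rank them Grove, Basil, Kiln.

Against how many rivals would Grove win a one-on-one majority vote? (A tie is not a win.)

2

Grove against each rival (11 friends):
Grove vs Kiln: Grove preferred on 1+8 = 9 ballots; Grove wins 9–2.
Grove vs Basil: 8 for Grove, 3 for Basil — Grove by 8–3.
Grove beats Kiln, Basil — 2 pairwise wins.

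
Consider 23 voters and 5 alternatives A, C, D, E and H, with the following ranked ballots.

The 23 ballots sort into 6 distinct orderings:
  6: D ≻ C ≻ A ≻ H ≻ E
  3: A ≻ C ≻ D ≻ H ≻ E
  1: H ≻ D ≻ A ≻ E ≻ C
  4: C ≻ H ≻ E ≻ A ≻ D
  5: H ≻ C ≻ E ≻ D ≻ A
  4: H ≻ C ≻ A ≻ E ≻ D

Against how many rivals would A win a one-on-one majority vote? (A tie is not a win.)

A against each rival (23 voters):
A vs C: 3+1 = 4 for A, 19 for C — C by 19–4.
A vs D: D wins 12–11.
A vs E: 6+3+1+4 = 14 for A, 9 for E — A by 14–9.
A vs H: 9 to 14, H.
A beats E; loses to C, D, H — 1 pairwise win.

1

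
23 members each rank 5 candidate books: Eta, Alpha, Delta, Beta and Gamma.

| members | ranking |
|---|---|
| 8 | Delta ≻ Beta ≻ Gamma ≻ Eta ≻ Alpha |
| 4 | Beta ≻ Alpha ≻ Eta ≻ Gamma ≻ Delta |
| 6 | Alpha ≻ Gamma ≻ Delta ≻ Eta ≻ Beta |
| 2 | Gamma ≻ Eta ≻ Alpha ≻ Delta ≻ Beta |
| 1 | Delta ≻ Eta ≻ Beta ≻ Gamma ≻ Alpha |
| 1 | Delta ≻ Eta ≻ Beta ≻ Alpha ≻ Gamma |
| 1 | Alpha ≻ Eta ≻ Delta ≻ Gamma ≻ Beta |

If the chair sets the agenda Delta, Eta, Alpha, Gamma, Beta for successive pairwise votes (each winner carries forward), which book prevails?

Round 1: Delta vs Eta — 16–7, Delta advances.
Round 2: Delta vs Alpha — 10–13, Alpha advances.
Round 3: Alpha vs Gamma — 12–11, Alpha advances.
Round 4: Alpha vs Beta — 9–14, Beta advances.
The agenda winner is Beta.

Beta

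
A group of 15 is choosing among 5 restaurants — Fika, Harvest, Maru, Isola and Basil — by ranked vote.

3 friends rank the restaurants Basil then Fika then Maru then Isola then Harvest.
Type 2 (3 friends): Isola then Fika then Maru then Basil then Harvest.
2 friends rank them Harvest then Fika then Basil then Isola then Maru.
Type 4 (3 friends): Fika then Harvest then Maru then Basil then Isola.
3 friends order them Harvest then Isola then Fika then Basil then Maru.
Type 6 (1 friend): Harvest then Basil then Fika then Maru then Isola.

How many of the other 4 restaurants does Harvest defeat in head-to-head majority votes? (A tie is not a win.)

3

Harvest against each rival (15 friends):
Harvest vs Fika: Fika wins 9–6.
Harvest vs Maru: 2+3+3+1 = 9 for Harvest, 6 for Maru — Harvest by 9–6.
Harvest vs Isola: Harvest preferred on 2+3+3+1 = 9 ballots; Harvest wins 9–6.
Harvest vs Basil: Harvest is ranked higher on 2+3+3+1 = 9 ballots, Basil on 6. Harvest wins 9–6.
Harvest beats Maru, Isola, Basil; loses to Fika — 3 pairwise wins.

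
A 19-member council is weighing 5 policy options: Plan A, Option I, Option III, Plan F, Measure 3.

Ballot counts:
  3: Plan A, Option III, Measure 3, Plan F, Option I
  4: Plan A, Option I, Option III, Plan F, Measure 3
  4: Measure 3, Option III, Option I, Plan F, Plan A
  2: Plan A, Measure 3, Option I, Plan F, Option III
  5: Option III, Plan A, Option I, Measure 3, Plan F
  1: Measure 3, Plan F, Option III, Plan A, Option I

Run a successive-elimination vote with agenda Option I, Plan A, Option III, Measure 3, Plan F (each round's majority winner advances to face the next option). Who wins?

Option III

Round 1: Option I vs Plan A — 4–15, Plan A advances.
Round 2: Plan A vs Option III — 9–10, Option III advances.
Round 3: Option III vs Measure 3 — 12–7, Option III advances.
Round 4: Option III vs Plan F — 16–3, Option III advances.
Option III survives the agenda.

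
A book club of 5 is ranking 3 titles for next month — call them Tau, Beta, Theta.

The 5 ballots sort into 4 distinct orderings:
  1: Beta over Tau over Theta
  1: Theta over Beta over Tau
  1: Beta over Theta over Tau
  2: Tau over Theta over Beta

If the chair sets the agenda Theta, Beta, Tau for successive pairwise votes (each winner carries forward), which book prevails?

Tau

Round 1: Theta vs Beta — 3–2, Theta advances.
Round 2: Theta vs Tau — 2–3, Tau advances.
The agenda winner is Tau.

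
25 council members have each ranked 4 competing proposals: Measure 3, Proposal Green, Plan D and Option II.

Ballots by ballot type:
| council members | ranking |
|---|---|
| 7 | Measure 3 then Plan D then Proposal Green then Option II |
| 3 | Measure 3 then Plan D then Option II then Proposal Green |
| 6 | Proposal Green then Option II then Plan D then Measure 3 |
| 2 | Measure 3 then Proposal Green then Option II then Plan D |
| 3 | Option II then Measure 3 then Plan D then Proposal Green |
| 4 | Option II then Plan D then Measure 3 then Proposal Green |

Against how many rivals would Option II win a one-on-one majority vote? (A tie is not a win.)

Option II against each rival (25 council members):
Option II–Measure 3: Option II 13–12.
Option II vs Proposal Green: Option II preferred on 3+3+4 = 10 ballots; Proposal Green wins 15–10.
Option II vs Plan D: 15 to 10, Option II.
Option II beats Measure 3, Plan D; loses to Proposal Green — 2 pairwise wins.

2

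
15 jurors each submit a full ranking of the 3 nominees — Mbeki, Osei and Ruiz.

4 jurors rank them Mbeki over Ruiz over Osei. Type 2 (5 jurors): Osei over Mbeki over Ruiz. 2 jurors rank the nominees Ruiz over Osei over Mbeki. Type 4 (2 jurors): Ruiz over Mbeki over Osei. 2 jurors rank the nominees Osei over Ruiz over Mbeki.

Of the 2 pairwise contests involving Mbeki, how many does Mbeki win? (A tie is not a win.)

Mbeki against each rival (15 jurors):
Mbeki vs Osei: Osei, 9–6.
Mbeki vs Ruiz: Mbeki is ranked higher on 4+5 = 9 ballots, Ruiz on 6. Mbeki wins 9–6.
Mbeki beats Ruiz; loses to Osei — 1 pairwise win.

1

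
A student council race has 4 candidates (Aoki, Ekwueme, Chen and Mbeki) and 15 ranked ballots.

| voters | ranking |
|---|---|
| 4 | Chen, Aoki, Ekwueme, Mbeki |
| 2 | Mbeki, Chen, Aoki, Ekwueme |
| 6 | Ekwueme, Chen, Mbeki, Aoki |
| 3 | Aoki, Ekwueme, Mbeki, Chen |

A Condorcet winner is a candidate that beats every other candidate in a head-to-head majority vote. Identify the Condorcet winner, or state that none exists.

none

Check each pair by majority over 15 ballots:
Aoki–Ekwueme: Aoki 9–6.
Aoki vs Chen: 3 for Aoki, 12 for Chen — Chen by 12–3.
Aoki vs Mbeki: Aoki is ranked higher on 4+3 = 7 ballots, Mbeki on 8. Mbeki wins 8–7.
Ekwueme vs Chen: Ekwueme wins 9–6.
Ekwueme vs Mbeki: Ekwueme preferred on 4+6+3 = 13 ballots; Ekwueme wins 13–2.
Chen vs Mbeki: 4+6 = 10 for Chen, 5 for Mbeki — Chen by 10–5.
Each candidate drops at least one matchup (Aoki loses to Chen; Ekwueme loses to Aoki; Chen loses to Ekwueme; Mbeki loses to Ekwueme); the cycle Aoki beats Ekwueme beats Chen beats Aoki rules out a Condorcet winner.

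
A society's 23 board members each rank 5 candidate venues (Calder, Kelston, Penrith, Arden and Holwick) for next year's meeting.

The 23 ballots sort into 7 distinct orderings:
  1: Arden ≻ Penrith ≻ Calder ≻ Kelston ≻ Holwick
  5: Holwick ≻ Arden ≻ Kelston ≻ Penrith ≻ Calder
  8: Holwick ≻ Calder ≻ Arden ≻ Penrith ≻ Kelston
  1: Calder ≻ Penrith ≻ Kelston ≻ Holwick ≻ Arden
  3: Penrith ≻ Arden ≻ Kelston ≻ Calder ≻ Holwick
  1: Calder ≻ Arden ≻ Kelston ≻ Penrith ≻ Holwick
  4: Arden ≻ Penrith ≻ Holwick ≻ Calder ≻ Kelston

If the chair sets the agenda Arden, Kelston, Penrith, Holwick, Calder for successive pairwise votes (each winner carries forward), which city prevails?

Holwick

Round 1: Arden vs Kelston — 22–1, Arden advances.
Round 2: Arden vs Penrith — 19–4, Arden advances.
Round 3: Arden vs Holwick — 9–14, Holwick advances.
Round 4: Holwick vs Calder — 17–6, Holwick advances.
The agenda winner is Holwick.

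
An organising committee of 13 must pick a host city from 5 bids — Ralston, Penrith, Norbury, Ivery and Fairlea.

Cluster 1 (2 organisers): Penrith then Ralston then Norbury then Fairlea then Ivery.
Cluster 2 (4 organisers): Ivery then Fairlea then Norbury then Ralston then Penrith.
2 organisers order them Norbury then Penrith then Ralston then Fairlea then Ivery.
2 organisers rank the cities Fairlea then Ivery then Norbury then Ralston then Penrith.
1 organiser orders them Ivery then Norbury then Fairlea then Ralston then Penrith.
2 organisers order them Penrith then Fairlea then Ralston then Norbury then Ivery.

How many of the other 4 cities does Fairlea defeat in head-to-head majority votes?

4

Fairlea against each rival (13 organisers):
Fairlea vs Ralston: Fairlea preferred on 4+2+1+2 = 9 ballots; Fairlea wins 9–4.
Fairlea vs Penrith: Fairlea, 7–6.
Fairlea vs Norbury: Fairlea wins 8–5.
Fairlea–Ivery: Fairlea 8–5.
Fairlea beats Ralston, Penrith, Norbury, Ivery — 4 pairwise wins.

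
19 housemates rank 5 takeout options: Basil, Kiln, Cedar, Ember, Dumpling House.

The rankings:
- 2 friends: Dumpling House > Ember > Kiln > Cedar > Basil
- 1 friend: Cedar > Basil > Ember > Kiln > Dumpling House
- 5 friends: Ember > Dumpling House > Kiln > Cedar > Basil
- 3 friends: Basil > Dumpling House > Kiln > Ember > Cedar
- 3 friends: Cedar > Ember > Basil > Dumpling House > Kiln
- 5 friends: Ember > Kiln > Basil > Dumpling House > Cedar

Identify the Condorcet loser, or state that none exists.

none

Pairwise majorities:
Basil vs Kiln: 7 to 12, Kiln.
Basil–Cedar: Cedar 11–8.
Basil vs Ember: Ember, 15–4.
Basil vs Dumpling House: Basil preferred on 1+3+3+5 = 12 ballots; Basil wins 12–7.
Kiln–Cedar: Kiln 15–4.
Kiln–Ember: Ember 16–3.
Kiln vs Dumpling House: Kiln is ranked higher on 1+5 = 6 ballots, Dumpling House on 13. Dumpling House wins 13–6.
Cedar vs Ember: 4 to 15, Ember.
Cedar vs Dumpling House: 4 to 15, Dumpling House.
Ember vs Dumpling House: Ember wins 14–5.
Each restaurant has at least one pairwise win (Basil beats Dumpling House; Kiln beats Basil; Cedar beats Basil; Ember beats Basil; Dumpling House beats Kiln) — no Condorcet loser.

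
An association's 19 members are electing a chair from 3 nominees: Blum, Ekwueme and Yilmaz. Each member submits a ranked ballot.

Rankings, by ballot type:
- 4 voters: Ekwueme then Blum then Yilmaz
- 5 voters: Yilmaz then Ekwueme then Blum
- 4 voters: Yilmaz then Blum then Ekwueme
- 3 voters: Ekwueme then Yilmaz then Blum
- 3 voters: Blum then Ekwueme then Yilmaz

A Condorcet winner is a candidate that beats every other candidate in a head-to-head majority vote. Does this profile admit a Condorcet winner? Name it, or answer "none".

Head-to-head results (19 voters):
Blum vs Ekwueme: 4+3 = 7 for Blum, 12 for Ekwueme — Ekwueme by 12–7.
Blum vs Yilmaz: 7 to 12, Yilmaz.
Ekwueme vs Yilmaz: 4+3+3 = 10 for Ekwueme, 9 for Yilmaz — Ekwueme by 10–9.
Only Ekwueme has no losses; Ekwueme is the Condorcet winner.

Ekwueme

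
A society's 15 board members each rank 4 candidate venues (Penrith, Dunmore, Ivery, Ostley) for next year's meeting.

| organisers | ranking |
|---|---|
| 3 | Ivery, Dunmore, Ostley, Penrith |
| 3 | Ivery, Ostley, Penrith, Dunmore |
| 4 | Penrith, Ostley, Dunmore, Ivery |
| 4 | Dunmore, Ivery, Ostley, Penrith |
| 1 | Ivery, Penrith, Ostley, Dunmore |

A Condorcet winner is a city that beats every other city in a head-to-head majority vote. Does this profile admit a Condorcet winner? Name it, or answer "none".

Head-to-head results (15 organisers):
Penrith vs Dunmore: Penrith wins 8–7.
Penrith vs Ivery: Ivery, 11–4.
Penrith–Ostley: Ostley 10–5.
Dunmore vs Ivery: Dunmore, 8–7.
Dunmore vs Ostley: Ostley, 8–7.
Ivery vs Ostley: Ivery wins 11–4.
Each city drops at least one matchup (Penrith loses to Ivery; Dunmore loses to Penrith; Ivery loses to Dunmore; Ostley loses to Ivery); the cycle Penrith > Dunmore > Ivery > Penrith rules out a Condorcet winner.

none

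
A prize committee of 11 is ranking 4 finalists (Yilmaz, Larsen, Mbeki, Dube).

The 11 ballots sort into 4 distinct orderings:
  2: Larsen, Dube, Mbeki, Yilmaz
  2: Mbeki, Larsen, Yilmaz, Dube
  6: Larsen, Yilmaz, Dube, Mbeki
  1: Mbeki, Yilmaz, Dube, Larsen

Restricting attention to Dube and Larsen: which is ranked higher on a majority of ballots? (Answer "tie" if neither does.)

Larsen

Ballots ranking Dube above Larsen: 1.
Ballots ranking Larsen above Dube: 11 − 1 = 10.
Larsen wins the head-to-head 10–1.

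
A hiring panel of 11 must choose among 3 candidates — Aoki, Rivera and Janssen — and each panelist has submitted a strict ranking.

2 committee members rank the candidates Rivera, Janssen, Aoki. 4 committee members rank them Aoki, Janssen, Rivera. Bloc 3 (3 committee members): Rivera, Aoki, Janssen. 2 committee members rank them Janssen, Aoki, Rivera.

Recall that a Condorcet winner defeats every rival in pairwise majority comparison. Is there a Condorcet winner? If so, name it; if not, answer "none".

Aoki

Head-to-head results (11 committee members):
Aoki vs Rivera: Aoki preferred on 4+2 = 6 ballots; Aoki wins 6–5.
Aoki vs Janssen: Aoki preferred on 4+3 = 7 ballots; Aoki wins 7–4.
Rivera vs Janssen: Rivera preferred on 2+3 = 5 ballots; Janssen wins 6–5.
Aoki defeats every rival head-to-head and is the Condorcet winner.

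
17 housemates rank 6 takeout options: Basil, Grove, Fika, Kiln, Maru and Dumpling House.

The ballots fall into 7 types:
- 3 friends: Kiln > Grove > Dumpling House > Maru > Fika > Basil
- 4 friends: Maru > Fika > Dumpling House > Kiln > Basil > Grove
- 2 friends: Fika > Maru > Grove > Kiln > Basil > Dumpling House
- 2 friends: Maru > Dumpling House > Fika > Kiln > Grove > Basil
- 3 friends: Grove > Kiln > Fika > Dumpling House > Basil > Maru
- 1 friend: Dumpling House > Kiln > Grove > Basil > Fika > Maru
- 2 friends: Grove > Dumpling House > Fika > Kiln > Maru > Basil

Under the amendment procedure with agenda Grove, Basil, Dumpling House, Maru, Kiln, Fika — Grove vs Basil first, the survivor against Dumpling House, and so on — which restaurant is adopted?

Round 1: Grove vs Basil — 13–4, Grove advances.
Round 2: Grove vs Dumpling House — 10–7, Grove advances.
Round 3: Grove vs Maru — 9–8, Grove advances.
Round 4: Grove vs Kiln — 7–10, Kiln advances.
Round 5: Kiln vs Fika — 7–10, Fika advances.
The agenda winner is Fika.

Fika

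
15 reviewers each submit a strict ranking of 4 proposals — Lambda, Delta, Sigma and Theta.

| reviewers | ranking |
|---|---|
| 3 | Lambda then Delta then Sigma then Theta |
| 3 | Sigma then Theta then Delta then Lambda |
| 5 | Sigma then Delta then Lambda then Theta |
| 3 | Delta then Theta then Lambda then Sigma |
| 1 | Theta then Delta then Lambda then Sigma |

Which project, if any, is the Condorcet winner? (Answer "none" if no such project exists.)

Check each pair by majority over 15 ballots:
Lambda vs Delta: Lambda is ranked higher on 3 ballots, Delta on 12. Delta wins 12–3.
Lambda vs Sigma: Lambda preferred on 3+3+1 = 7 ballots; Sigma wins 8–7.
Lambda vs Theta: Lambda is ranked higher on 3+5 = 8 ballots, Theta on 7. Lambda wins 8–7.
Delta vs Sigma: Delta preferred on 3+3+1 = 7 ballots; Sigma wins 8–7.
Delta vs Theta: Delta preferred on 3+5+3 = 11 ballots; Delta wins 11–4.
Sigma vs Theta: 11 to 4, Sigma.
Sigma wins every pairwise contest, so Sigma is the Condorcet winner.

Sigma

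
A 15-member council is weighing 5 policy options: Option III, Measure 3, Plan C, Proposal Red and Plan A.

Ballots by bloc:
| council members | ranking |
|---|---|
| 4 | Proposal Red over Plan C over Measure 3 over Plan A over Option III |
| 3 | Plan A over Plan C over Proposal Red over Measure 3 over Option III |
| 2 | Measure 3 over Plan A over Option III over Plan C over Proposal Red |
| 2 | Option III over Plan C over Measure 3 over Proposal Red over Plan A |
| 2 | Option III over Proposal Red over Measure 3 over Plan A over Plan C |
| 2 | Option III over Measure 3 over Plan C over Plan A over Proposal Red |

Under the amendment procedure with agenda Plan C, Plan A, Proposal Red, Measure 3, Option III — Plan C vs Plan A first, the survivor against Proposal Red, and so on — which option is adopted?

Round 1: Plan C vs Plan A — 8–7, Plan C advances.
Round 2: Plan C vs Proposal Red — 9–6, Plan C advances.
Round 3: Plan C vs Measure 3 — 9–6, Plan C advances.
Round 4: Plan C vs Option III — 7–8, Option III advances.
The agenda winner is Option III.

Option III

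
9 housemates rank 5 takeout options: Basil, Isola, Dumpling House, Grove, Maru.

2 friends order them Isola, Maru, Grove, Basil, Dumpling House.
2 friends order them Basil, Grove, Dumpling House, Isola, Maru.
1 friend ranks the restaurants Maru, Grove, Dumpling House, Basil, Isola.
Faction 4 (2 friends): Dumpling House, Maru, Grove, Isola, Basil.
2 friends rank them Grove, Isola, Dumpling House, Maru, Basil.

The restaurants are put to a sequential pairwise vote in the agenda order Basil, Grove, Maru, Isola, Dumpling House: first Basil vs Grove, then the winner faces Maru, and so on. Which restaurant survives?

Dumpling House

Round 1: Basil vs Grove — 2–7, Grove advances.
Round 2: Grove vs Maru — 4–5, Maru advances.
Round 3: Maru vs Isola — 3–6, Isola advances.
Round 4: Isola vs Dumpling House — 4–5, Dumpling House advances.
Dumpling House survives the agenda.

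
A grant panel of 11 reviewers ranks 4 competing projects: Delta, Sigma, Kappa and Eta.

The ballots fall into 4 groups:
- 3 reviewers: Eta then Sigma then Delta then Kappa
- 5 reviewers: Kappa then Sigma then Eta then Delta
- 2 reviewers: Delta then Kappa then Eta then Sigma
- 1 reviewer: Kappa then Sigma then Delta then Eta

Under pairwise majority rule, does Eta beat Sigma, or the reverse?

Ballots ranking Eta above Sigma: 3 + 2 = 5.
Ballots ranking Sigma above Eta: 11 − 5 = 6.
Sigma wins the head-to-head 6–5.

Sigma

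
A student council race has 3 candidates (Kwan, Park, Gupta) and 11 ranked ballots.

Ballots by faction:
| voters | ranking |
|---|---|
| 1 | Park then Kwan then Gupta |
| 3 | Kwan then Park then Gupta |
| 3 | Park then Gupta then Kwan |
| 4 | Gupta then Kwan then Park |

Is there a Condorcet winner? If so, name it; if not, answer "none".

none

Head-to-head results (11 voters):
Kwan vs Park: Kwan wins 7–4.
Kwan vs Gupta: Gupta, 7–4.
Park vs Gupta: Park, 7–4.
Each candidate drops at least one matchup (Kwan loses to Gupta; Park loses to Kwan; Gupta loses to Park); the cycle Kwan beats Park beats Gupta beats Kwan rules out a Condorcet winner.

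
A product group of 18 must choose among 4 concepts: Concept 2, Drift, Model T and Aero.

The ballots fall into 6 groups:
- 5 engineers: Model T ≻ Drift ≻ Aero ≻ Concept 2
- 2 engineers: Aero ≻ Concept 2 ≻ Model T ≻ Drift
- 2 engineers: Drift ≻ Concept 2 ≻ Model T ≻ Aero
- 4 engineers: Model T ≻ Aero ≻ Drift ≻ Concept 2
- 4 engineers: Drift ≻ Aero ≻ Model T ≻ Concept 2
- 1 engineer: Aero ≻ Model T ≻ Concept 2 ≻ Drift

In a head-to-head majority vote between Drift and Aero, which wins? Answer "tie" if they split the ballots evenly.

Ballots ranking Drift above Aero: 5 + 2 + 4 = 11.
Ballots ranking Aero above Drift: 18 − 11 = 7.
Drift wins the head-to-head 11–7.

Drift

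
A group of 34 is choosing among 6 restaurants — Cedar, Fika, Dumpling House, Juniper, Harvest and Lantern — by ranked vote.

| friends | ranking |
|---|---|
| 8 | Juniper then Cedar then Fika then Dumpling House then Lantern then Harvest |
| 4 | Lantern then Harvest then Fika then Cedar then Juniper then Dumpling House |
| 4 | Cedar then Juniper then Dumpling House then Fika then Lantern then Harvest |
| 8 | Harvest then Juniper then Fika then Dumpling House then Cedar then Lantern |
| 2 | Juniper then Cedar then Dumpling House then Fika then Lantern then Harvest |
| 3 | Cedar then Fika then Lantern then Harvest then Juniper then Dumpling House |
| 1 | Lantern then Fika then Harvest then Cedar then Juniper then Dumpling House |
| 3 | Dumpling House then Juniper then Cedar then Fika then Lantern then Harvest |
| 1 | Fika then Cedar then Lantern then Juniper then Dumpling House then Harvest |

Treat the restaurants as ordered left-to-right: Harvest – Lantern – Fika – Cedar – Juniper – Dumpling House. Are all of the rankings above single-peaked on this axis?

Axis positions: Harvest=1, Lantern=2, Fika=3, Cedar=4, Juniper=5, Dumpling House=6.
Bloc 1 (peak Juniper at position 5): ranking walks positions 5-4-3-6-2-1, expanding outward from the peak — single-peaked.
Bloc 2 (peak Lantern at position 2): ranking walks positions 2-1-3-4-5-6, expanding outward from the peak — single-peaked.
Bloc 3 (peak Cedar at position 4): ranking walks positions 4-5-6-3-2-1, expanding outward from the peak — single-peaked.
Bloc 4: ranking walks positions 1-5-3-6-4-2; Juniper is ranked above Lantern even though Lantern lies between Juniper and the peak Harvest on the axis — preferences dip and rise again. Not single-peaked.
Bloc 5 (peak Juniper at position 5): ranking walks positions 5-4-6-3-2-1, expanding outward from the peak — single-peaked.
Bloc 6 (peak Cedar at position 4): ranking walks positions 4-3-2-1-5-6, expanding outward from the peak — single-peaked.
Bloc 7 (peak Lantern at position 2): ranking walks positions 2-3-1-4-5-6, expanding outward from the peak — single-peaked.
Bloc 8 (peak Dumpling House at position 6): ranking walks positions 6-5-4-3-2-1, expanding outward from the peak — single-peaked.
Bloc 9 (peak Fika at position 3): ranking walks positions 3-4-2-5-6-1, expanding outward from the peak — single-peaked.
Bloc 4 violates single-peakedness, so the profile is not single-peaked on this axis.

no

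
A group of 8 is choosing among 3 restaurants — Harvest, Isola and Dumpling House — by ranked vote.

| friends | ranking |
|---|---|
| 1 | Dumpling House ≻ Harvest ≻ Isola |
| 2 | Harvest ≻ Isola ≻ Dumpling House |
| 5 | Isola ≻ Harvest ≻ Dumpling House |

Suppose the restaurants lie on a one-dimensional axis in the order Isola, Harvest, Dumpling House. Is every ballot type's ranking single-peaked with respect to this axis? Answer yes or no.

Axis positions: Isola=1, Harvest=2, Dumpling House=3.
Ballot type 1 (peak Dumpling House at position 3): ranking walks positions 3-2-1, expanding outward from the peak — single-peaked.
Ballot type 2 (peak Harvest at position 2): ranking walks positions 2-1-3, expanding outward from the peak — single-peaked.
Ballot type 3 (peak Isola at position 1): ranking walks positions 1-2-3, expanding outward from the peak — single-peaked.
Every ranking is single-peaked on this axis.

yes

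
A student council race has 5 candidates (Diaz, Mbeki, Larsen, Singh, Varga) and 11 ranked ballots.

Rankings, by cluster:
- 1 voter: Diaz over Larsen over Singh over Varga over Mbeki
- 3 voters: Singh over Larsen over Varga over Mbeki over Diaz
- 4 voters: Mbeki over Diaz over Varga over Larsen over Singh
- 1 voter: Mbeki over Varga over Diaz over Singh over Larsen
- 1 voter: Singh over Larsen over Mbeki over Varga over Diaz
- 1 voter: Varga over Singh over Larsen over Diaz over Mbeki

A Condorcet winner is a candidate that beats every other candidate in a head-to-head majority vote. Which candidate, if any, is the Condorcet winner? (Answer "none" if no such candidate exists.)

Pairwise majorities:
Diaz vs Mbeki: Diaz preferred on 1+1 = 2 ballots; Mbeki wins 9–2.
Diaz vs Larsen: 1+4+1 = 6 for Diaz, 5 for Larsen — Diaz by 6–5.
Diaz vs Singh: Diaz is ranked higher on 1+4+1 = 6 ballots, Singh on 5. Diaz wins 6–5.
Diaz vs Varga: Diaz preferred on 1+4 = 5 ballots; Varga wins 6–5.
Mbeki vs Larsen: Mbeki is ranked higher on 4+1 = 5 ballots, Larsen on 6. Larsen wins 6–5.
Mbeki vs Singh: 5 to 6, Singh.
Mbeki vs Varga: 6 to 5, Mbeki.
Larsen vs Singh: Larsen is ranked higher on 1+4 = 5 ballots, Singh on 6. Singh wins 6–5.
Larsen vs Varga: 5 to 6, Varga.
Singh vs Varga: Singh is ranked higher on 1+3+1 = 5 ballots, Varga on 6. Varga wins 6–5.
No candidate is unbeaten: Diaz loses to Mbeki; Mbeki loses to Larsen; Larsen loses to Diaz; Singh loses to Diaz; Varga loses to Mbeki. In particular Diaz beats Larsen beats Mbeki beats Diaz is a majority cycle — no Condorcet winner exists.

none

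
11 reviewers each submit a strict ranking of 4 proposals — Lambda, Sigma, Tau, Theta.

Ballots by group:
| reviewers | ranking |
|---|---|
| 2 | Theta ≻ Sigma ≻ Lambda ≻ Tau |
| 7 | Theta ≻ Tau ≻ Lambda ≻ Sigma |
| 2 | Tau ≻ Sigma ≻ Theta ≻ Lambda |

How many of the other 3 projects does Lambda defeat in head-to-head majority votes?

1

Lambda against each rival (11 reviewers):
Lambda vs Sigma: 7 for Lambda, 4 for Sigma — Lambda by 7–4.
Lambda vs Tau: Lambda preferred on 2 ballots; Tau wins 9–2.
Lambda vs Theta: Theta, 11–0.
Lambda beats Sigma; loses to Tau, Theta — 1 pairwise win.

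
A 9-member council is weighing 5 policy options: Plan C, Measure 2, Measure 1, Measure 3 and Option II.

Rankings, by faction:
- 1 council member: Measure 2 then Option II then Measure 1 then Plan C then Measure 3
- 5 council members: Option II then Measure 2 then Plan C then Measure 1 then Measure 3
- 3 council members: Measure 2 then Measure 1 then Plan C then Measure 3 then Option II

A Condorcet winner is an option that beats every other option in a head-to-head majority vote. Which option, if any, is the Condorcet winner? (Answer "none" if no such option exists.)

Head-to-head results (9 council members):
Plan C vs Measure 2: Measure 2 wins 9–0.
Plan C vs Measure 1: 5 to 4, Plan C.
Plan C vs Measure 3: Plan C wins 9–0.
Plan C vs Option II: Plan C is ranked higher on 3 ballots, Option II on 6. Option II wins 6–3.
Measure 2 vs Measure 1: Measure 2, 9–0.
Measure 2 vs Measure 3: 1+5+3 = 9 for Measure 2, 0 for Measure 3 — Measure 2 by 9–0.
Measure 2–Option II: Option II 5–4.
Measure 1 vs Measure 3: 1+5+3 = 9 for Measure 1, 0 for Measure 3 — Measure 1 by 9–0.
Measure 1 vs Option II: 3 to 6, Option II.
Measure 3 vs Option II: 3 for Measure 3, 6 for Option II — Option II by 6–3.
Only Option II has no losses; Option II is the Condorcet winner.

Option II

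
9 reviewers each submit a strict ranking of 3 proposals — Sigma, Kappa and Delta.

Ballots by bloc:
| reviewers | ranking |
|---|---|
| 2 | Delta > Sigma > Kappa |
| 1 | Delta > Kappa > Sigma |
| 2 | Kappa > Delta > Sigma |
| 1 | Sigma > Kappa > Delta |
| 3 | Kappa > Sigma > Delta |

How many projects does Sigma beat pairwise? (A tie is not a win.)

0

Sigma against each rival (9 reviewers):
Sigma vs Kappa: Kappa, 6–3.
Sigma–Delta: Delta 5–4.
Sigma beats no one; loses to Kappa, Delta — 0 pairwise wins.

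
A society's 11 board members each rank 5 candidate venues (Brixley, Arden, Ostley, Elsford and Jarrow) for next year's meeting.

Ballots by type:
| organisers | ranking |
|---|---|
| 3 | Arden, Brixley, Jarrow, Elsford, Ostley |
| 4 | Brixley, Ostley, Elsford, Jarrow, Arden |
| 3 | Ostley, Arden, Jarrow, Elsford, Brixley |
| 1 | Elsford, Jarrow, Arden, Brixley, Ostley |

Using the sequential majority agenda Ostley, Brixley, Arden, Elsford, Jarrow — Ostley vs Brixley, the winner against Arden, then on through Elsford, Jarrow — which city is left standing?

Round 1: Ostley vs Brixley — 3–8, Brixley advances.
Round 2: Brixley vs Arden — 4–7, Arden advances.
Round 3: Arden vs Elsford — 6–5, Arden advances.
Round 4: Arden vs Jarrow — 6–5, Arden advances.
Arden survives the agenda.

Arden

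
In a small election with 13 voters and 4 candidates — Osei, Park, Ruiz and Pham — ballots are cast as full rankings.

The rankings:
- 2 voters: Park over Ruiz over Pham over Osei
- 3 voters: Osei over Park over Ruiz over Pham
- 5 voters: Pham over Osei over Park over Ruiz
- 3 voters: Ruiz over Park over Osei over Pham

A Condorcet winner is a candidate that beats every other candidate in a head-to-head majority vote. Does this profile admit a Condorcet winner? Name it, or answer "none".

none

Pairwise majorities:
Osei vs Park: 3+5 = 8 for Osei, 5 for Park — Osei by 8–5.
Osei vs Ruiz: Osei is ranked higher on 3+5 = 8 ballots, Ruiz on 5. Osei wins 8–5.
Osei vs Pham: Osei is ranked higher on 3+3 = 6 ballots, Pham on 7. Pham wins 7–6.
Park vs Ruiz: Park preferred on 2+3+5 = 10 ballots; Park wins 10–3.
Park vs Pham: Park is ranked higher on 2+3+3 = 8 ballots, Pham on 5. Park wins 8–5.
Ruiz vs Pham: Ruiz is ranked higher on 2+3+3 = 8 ballots, Pham on 5. Ruiz wins 8–5.
Every candidate loses at least once (Osei loses to Pham; Park loses to Osei; Ruiz loses to Osei; Pham loses to Park). The majority relation contains the cycle Osei → Park → Pham → Osei, so there is no Condorcet winner.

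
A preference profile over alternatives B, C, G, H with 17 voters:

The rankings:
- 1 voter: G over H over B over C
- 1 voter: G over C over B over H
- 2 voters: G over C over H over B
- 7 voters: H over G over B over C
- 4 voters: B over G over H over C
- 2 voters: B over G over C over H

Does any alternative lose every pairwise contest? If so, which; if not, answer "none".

Pairwise majorities:
B vs C: B is ranked higher on 1+7+4+2 = 14 ballots, C on 3. B wins 14–3.
B vs G: G, 11–6.
B–H: H 10–7.
C vs G: C preferred on 0 ballots; G wins 17–0.
C vs H: H wins 12–5.
G–H: G 10–7.
C is beaten in every head-to-head and is the Condorcet loser.

C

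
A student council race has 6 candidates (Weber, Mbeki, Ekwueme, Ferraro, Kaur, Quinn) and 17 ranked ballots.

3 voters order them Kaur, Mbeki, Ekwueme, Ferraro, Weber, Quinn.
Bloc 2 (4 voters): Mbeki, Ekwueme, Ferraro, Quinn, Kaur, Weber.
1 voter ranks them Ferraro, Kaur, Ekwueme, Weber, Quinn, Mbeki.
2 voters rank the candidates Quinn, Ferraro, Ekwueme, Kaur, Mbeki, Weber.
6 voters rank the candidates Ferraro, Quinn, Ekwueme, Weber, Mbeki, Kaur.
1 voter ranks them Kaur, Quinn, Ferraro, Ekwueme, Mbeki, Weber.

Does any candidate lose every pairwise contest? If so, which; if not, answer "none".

Weber

Pairwise majorities:
Weber vs Mbeki: Mbeki wins 10–7.
Weber vs Ekwueme: 0 for Weber, 17 for Ekwueme — Ekwueme by 17–0.
Weber vs Ferraro: Weber is ranked higher on 0 ballots, Ferraro on 17. Ferraro wins 17–0.
Weber vs Kaur: Kaur, 11–6.
Weber vs Quinn: Quinn wins 13–4.
Mbeki vs Ekwueme: Mbeki preferred on 3+4 = 7 ballots; Ekwueme wins 10–7.
Mbeki vs Ferraro: Ferraro wins 10–7.
Mbeki vs Kaur: 4+6 = 10 for Mbeki, 7 for Kaur — Mbeki by 10–7.
Mbeki vs Quinn: Mbeki is ranked higher on 3+4 = 7 ballots, Quinn on 10. Quinn wins 10–7.
Ekwueme vs Ferraro: Ekwueme is ranked higher on 3+4 = 7 ballots, Ferraro on 10. Ferraro wins 10–7.
Ekwueme–Kaur: Ekwueme 12–5.
Ekwueme vs Quinn: Quinn wins 9–8.
Ferraro vs Kaur: 4+1+2+6 = 13 for Ferraro, 4 for Kaur — Ferraro by 13–4.
Ferraro–Quinn: Ferraro 14–3.
Kaur vs Quinn: 3+1+1 = 5 for Kaur, 12 for Quinn — Quinn by 12–5.
Weber loses to every other candidate — it is the Condorcet loser.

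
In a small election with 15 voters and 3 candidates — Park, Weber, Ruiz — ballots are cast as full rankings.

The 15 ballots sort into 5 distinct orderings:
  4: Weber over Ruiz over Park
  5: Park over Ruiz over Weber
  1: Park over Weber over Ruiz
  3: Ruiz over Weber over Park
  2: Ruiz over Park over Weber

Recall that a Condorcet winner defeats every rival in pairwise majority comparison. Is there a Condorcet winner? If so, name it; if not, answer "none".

Check each pair by majority over 15 ballots:
Park vs Weber: Park, 8–7.
Park vs Ruiz: Ruiz, 9–6.
Weber vs Ruiz: Ruiz, 10–5.
Ruiz beats each of Park, Weber — Ruiz is the Condorcet winner.

Ruiz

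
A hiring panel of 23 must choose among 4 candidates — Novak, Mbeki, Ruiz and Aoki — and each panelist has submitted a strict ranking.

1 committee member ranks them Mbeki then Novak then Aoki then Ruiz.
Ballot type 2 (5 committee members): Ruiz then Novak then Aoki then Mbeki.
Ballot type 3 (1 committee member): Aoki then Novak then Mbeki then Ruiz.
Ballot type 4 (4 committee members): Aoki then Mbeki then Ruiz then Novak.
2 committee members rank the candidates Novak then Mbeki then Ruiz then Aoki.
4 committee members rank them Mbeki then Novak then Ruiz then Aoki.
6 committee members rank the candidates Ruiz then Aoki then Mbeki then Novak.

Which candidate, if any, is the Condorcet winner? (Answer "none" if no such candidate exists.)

none

Check each pair by majority over 23 ballots:
Novak vs Mbeki: Novak preferred on 5+1+2 = 8 ballots; Mbeki wins 15–8.
Novak vs Ruiz: Novak is ranked higher on 1+1+2+4 = 8 ballots, Ruiz on 15. Ruiz wins 15–8.
Novak vs Aoki: 12 to 11, Novak.
Mbeki vs Ruiz: 12 to 11, Mbeki.
Mbeki vs Aoki: Mbeki preferred on 1+2+4 = 7 ballots; Aoki wins 16–7.
Ruiz vs Aoki: Ruiz is ranked higher on 5+2+4+6 = 17 ballots, Aoki on 6. Ruiz wins 17–6.
No candidate is unbeaten: Novak loses to Mbeki; Mbeki loses to Aoki; Ruiz loses to Mbeki; Aoki loses to Novak. In particular Novak > Aoki > Mbeki > Novak is a majority cycle — no Condorcet winner exists.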